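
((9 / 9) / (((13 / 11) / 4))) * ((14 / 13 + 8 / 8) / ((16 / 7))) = 2079 / 676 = 3.08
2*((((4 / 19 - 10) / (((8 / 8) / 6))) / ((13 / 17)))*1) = -37944 / 247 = -153.62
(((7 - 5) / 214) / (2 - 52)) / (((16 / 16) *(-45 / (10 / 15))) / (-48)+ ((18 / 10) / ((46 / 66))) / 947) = -348496 / 2626972515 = -0.00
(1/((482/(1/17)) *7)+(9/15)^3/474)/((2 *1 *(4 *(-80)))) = -133993/181251280000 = -0.00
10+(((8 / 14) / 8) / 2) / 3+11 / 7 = 11.58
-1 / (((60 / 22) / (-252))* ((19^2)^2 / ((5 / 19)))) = 462 / 2476099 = 0.00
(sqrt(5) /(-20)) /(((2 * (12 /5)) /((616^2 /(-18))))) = 5929 * sqrt(5) /27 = 491.02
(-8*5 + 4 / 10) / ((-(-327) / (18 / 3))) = -396 / 545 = -0.73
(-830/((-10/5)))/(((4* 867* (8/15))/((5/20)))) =2075/36992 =0.06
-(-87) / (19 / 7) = 609 / 19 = 32.05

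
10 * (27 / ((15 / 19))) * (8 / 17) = 2736 / 17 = 160.94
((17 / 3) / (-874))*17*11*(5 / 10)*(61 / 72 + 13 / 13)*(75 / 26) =-556325 / 172224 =-3.23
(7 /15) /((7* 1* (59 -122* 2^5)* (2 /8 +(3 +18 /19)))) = -76 /18398325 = -0.00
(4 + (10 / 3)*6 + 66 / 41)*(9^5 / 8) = 31000725 / 164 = 189028.81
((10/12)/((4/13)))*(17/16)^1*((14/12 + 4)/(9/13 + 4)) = 445315/140544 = 3.17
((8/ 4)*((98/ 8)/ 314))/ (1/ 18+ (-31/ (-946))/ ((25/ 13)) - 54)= -5214825/ 3604232672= -0.00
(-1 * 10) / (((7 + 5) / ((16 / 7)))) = -40 / 21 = -1.90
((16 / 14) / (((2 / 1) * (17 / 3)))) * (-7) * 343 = -4116 / 17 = -242.12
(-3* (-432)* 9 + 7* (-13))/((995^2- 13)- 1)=11573/990011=0.01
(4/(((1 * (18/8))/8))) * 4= 512/9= 56.89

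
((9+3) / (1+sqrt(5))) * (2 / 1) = -6+6 * sqrt(5) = 7.42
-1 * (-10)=10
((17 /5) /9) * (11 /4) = 187 /180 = 1.04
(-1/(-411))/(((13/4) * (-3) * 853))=-4/13672737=-0.00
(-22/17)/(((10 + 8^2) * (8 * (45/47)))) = -517/226440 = -0.00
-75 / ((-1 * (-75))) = -1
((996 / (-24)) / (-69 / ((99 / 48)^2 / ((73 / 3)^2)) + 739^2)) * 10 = -271161 / 350560031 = -0.00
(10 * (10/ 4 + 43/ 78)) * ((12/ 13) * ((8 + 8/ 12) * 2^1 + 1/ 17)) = 248360/ 507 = 489.86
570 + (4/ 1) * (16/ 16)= 574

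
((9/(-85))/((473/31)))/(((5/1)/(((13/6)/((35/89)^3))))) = -852307521/17237893750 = -0.05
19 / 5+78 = 409 / 5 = 81.80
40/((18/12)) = 80/3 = 26.67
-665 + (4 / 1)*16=-601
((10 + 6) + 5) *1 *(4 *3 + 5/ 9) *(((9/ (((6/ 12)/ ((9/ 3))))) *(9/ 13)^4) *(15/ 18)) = 77846265/ 28561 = 2725.61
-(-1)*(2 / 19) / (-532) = -1 / 5054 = -0.00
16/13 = 1.23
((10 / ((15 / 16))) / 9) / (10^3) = 4 / 3375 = 0.00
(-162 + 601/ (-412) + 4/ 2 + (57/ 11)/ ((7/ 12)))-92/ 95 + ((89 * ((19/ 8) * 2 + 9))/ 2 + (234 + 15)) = 707.33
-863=-863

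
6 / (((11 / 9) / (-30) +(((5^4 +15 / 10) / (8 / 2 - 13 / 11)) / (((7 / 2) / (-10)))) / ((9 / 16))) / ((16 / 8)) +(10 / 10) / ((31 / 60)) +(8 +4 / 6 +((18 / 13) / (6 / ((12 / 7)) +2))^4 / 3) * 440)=3818195564040 / 2068984558613969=0.00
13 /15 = 0.87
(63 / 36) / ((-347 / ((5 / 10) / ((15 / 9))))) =-21 / 13880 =-0.00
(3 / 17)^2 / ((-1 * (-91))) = 9 / 26299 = 0.00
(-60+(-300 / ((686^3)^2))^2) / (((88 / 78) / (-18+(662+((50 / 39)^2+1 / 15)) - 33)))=-903765537402886189027970753708322555817 / 27735589372922912655681853701042688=-32585.05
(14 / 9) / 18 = 7 / 81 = 0.09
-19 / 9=-2.11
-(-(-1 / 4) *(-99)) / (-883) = -99 / 3532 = -0.03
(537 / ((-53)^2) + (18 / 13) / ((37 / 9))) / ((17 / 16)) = 0.50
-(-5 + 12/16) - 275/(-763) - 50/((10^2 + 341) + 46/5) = 30910821/6870052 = 4.50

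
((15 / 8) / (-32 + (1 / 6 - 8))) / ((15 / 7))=-21 / 956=-0.02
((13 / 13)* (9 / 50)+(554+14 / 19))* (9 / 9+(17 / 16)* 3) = 35320457 / 15200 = 2323.71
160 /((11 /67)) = 10720 /11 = 974.55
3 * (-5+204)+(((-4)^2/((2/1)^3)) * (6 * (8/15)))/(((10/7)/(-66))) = 7533/25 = 301.32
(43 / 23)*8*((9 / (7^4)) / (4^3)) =0.00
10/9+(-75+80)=55/9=6.11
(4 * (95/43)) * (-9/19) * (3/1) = -540/43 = -12.56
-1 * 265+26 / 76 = -10057 / 38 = -264.66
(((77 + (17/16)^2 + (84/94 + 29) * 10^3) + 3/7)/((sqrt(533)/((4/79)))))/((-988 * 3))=-2524376425 * sqrt(533)/2627897196288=-0.02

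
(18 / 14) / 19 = 9 / 133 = 0.07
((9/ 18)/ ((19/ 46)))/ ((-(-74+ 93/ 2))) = 46/ 1045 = 0.04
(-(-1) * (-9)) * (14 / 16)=-63 / 8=-7.88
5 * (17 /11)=85 /11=7.73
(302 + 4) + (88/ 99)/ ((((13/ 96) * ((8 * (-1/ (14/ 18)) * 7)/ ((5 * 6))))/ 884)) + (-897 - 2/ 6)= -27082/ 9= -3009.11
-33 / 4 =-8.25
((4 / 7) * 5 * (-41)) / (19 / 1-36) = 820 / 119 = 6.89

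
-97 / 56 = -1.73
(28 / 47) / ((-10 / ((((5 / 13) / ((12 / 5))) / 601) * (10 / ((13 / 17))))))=-2975 / 14321229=-0.00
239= 239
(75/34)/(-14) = -75/476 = -0.16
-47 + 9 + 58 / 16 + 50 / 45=-2395 / 72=-33.26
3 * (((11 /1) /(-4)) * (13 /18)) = -143 /24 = -5.96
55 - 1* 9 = 46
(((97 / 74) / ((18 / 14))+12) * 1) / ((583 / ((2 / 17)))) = 8671 / 3300363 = 0.00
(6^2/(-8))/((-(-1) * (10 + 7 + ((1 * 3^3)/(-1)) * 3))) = 9/128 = 0.07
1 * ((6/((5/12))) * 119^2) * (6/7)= 873936/5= 174787.20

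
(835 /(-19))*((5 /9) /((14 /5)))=-20875 /2394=-8.72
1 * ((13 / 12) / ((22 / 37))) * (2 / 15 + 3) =22607 / 3960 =5.71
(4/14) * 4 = 8/7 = 1.14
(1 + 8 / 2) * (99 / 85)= 99 / 17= 5.82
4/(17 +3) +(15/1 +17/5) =93/5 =18.60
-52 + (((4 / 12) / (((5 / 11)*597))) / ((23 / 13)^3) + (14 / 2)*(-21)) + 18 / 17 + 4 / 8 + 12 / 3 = -716599403167 / 3704486490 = -193.44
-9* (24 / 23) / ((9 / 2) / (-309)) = 14832 / 23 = 644.87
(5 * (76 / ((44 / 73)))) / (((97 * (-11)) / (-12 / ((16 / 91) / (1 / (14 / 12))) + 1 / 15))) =2431411 / 70422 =34.53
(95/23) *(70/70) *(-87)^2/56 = 719055/1288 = 558.27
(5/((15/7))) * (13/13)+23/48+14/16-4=-5/16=-0.31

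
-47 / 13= -3.62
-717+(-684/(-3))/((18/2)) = -2075/3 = -691.67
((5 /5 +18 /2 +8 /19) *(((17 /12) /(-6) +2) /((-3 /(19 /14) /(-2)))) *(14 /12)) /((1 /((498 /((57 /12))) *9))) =347853 /19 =18308.05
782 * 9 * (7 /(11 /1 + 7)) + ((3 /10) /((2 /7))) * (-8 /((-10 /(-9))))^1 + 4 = 68336 /25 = 2733.44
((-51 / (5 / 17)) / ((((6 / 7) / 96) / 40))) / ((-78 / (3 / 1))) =388416 / 13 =29878.15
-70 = -70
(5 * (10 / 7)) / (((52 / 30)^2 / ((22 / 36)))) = 6875 / 4732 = 1.45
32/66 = 16/33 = 0.48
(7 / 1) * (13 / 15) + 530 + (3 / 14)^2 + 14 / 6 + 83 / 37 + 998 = 55792869 / 36260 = 1538.69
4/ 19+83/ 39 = 1733/ 741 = 2.34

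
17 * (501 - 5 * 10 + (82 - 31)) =8534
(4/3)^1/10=0.13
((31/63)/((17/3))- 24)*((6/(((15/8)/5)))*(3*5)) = -682960/119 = -5739.16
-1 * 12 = -12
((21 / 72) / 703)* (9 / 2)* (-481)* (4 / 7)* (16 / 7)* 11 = -1716 / 133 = -12.90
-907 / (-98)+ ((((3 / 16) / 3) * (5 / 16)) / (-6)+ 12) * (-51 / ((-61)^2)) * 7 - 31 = -2137387293 / 93352448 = -22.90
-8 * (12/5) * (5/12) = -8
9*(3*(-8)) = -216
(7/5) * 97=679/5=135.80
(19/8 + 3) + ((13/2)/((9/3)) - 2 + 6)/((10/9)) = 437/40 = 10.92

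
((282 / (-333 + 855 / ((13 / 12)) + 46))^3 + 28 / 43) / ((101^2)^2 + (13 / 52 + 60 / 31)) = 245804346820976 / 30884860670935125968773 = 0.00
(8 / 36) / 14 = 1 / 63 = 0.02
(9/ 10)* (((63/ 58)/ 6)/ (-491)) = -189/ 569560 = -0.00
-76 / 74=-38 / 37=-1.03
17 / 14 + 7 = 115 / 14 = 8.21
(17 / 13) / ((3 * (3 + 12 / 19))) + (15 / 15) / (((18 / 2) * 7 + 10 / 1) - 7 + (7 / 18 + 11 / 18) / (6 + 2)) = 8365 / 61893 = 0.14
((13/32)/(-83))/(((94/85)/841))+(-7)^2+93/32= 12029817/249664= 48.18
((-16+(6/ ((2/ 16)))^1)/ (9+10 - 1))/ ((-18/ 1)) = -0.10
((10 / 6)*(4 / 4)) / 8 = 5 / 24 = 0.21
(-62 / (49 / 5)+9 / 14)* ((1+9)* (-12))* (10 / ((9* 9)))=111400 / 1323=84.20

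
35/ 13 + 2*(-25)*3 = -1915/ 13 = -147.31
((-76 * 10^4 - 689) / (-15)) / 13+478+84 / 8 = 4389.47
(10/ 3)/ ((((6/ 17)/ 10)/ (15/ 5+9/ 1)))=1133.33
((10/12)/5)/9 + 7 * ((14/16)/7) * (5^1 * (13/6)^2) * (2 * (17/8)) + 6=322465/3456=93.31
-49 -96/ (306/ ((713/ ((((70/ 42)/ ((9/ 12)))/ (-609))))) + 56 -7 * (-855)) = -128573791465/ 2623104217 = -49.02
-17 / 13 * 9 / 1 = -153 / 13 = -11.77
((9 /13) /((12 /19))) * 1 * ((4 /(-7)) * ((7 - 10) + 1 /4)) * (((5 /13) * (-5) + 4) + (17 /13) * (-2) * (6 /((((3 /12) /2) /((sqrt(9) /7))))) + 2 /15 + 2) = -14147837 /165620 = -85.42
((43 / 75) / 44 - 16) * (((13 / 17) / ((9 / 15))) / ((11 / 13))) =-8915933 / 370260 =-24.08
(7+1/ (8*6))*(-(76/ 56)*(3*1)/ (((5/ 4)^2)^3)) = -819584/ 109375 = -7.49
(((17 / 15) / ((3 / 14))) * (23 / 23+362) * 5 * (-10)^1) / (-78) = 143990 / 117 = 1230.68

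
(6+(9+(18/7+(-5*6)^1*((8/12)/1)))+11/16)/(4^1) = -195/448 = -0.44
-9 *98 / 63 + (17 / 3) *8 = 94 / 3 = 31.33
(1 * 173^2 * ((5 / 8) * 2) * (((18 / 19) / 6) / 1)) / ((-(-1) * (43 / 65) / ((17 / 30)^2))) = 2867.28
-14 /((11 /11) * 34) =-7 /17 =-0.41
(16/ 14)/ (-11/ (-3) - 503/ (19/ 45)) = -57/ 59234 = -0.00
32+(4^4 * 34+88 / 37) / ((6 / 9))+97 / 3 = 1456753 / 111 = 13123.90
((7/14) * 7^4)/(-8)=-2401/16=-150.06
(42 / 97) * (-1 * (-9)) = 378 / 97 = 3.90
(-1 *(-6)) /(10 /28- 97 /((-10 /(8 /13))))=1820 /1919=0.95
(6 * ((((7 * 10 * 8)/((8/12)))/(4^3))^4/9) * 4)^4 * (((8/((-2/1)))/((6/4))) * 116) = -26050766692623923044281005859375/2147483648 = -12130833553440833019223.53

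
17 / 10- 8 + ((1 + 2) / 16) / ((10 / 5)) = -993 / 160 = -6.21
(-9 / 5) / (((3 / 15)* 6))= -3 / 2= -1.50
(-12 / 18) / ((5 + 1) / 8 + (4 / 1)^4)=-8 / 3081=-0.00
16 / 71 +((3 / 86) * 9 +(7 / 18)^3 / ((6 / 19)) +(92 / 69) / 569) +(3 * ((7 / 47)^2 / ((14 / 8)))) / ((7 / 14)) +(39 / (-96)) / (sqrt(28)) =107951663082913 / 134277594416496 - 13 * sqrt(7) / 448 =0.73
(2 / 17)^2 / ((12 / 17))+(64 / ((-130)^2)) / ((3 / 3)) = 5041 / 215475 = 0.02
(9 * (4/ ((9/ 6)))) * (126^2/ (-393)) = -127008/ 131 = -969.53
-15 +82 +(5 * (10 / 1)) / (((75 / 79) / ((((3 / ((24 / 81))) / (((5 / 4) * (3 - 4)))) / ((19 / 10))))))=-2993 / 19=-157.53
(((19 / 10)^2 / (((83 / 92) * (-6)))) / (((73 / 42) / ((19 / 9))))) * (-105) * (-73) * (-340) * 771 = 135091105268 / 83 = 1627603677.93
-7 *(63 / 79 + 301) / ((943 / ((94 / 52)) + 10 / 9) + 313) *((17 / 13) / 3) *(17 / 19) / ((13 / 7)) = -3661949634 / 6898450403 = -0.53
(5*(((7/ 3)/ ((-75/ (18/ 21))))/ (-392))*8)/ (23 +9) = 1/ 11760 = 0.00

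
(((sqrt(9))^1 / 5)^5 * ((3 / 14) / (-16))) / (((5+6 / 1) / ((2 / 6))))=-243 / 7700000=-0.00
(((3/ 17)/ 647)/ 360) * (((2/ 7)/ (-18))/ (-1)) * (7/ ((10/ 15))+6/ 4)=1/ 6929370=0.00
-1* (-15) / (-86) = -15 / 86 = -0.17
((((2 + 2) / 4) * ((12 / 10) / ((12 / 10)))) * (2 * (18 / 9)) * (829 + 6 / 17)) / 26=28198 / 221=127.59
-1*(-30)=30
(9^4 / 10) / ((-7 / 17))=-111537 / 70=-1593.39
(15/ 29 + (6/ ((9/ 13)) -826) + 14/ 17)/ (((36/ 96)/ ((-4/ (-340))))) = -9654824/ 377145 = -25.60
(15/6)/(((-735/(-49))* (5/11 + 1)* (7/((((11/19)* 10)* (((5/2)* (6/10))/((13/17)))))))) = 10285/55328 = 0.19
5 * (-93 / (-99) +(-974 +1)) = -160390 / 33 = -4860.30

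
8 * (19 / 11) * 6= 912 / 11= 82.91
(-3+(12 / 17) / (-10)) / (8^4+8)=-29 / 38760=-0.00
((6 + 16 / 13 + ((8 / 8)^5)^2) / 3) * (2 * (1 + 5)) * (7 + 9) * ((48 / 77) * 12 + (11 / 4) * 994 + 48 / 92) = 1444139.04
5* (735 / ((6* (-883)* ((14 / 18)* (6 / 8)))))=-1050 / 883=-1.19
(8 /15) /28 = 2 /105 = 0.02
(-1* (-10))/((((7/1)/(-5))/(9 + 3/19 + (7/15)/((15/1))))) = -78566/1197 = -65.64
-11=-11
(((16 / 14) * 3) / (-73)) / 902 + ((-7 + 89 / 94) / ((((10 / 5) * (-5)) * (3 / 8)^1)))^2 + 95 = 11180214630859 / 114544878525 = 97.61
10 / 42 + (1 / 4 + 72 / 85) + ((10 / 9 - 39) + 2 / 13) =-10135913 / 278460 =-36.40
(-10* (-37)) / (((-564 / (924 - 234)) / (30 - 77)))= 21275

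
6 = 6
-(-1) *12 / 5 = 12 / 5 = 2.40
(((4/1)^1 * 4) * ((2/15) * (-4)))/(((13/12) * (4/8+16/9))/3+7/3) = -27648/10225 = -2.70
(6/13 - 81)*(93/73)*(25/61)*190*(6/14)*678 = -940749916500/405223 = -2321561.01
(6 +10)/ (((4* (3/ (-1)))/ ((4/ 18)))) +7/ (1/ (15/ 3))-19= 424/ 27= 15.70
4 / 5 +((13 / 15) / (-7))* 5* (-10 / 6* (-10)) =-2998 / 315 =-9.52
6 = 6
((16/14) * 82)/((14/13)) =4264/49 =87.02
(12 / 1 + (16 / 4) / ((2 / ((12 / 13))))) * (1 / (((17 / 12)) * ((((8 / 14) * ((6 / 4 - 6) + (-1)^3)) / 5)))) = -37800 / 2431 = -15.55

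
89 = 89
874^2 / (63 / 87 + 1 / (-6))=132914424 / 97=1370251.79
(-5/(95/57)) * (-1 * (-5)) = -15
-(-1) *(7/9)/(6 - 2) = 0.19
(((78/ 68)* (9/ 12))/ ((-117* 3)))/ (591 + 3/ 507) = -169/ 40751040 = -0.00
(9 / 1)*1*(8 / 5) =72 / 5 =14.40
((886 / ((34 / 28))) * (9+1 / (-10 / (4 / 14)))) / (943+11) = 6.86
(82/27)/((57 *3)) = 82/4617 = 0.02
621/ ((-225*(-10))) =0.28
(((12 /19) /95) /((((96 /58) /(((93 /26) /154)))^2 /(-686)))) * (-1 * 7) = 118805547 /18898147840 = 0.01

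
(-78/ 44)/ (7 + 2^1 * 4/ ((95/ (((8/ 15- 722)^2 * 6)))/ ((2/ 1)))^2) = -1979859375/ 38624490971444508746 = -0.00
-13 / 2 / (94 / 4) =-13 / 47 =-0.28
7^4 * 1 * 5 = 12005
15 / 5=3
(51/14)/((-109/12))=-306/763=-0.40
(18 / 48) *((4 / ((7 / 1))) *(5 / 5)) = 3 / 14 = 0.21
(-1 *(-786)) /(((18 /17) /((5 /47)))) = 11135 /141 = 78.97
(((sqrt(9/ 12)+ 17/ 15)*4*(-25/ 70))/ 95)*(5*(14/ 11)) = -68/ 627 - 10*sqrt(3)/ 209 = -0.19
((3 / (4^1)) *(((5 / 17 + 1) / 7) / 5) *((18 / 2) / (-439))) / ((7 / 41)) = -12177 / 3656870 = -0.00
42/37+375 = 13917/37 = 376.14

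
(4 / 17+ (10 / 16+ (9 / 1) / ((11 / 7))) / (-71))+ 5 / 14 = 373963 / 743512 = 0.50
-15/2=-7.50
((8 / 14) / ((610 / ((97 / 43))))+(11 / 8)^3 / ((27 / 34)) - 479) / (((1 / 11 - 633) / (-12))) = -3320611667747 / 368148332160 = -9.02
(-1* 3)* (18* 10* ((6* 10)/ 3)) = -10800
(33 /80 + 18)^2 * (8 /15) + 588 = 3075243 /4000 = 768.81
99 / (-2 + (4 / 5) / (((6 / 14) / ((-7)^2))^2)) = 4455 / 470506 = 0.01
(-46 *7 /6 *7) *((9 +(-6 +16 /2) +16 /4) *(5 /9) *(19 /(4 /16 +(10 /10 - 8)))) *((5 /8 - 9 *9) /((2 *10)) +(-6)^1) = -171625195 /1944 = -88284.57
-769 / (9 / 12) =-3076 / 3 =-1025.33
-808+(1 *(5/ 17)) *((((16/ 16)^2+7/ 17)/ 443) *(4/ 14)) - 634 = -1292304298/ 896189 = -1442.00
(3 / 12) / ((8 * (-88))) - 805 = -2266881 / 2816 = -805.00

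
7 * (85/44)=595/44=13.52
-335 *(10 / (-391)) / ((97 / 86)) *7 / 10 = 201670 / 37927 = 5.32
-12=-12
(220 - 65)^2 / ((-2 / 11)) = -264275 / 2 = -132137.50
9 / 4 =2.25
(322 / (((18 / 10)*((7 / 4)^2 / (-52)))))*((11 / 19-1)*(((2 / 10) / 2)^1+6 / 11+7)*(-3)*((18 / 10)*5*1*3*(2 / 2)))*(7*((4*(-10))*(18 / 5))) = 166856122368 / 209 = 798354652.48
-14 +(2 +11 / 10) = -10.90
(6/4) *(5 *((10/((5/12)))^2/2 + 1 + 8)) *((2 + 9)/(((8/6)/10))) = 735075/4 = 183768.75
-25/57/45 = -0.01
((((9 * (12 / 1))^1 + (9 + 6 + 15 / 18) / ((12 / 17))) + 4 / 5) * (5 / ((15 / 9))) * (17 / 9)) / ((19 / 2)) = 803131 / 10260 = 78.28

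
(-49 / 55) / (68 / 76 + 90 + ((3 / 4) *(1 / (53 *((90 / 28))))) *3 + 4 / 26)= -1282918 / 131129889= -0.01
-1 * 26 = -26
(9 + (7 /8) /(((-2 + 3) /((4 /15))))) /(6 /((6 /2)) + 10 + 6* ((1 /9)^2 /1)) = 2493 /3260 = 0.76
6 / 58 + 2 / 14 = 50 / 203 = 0.25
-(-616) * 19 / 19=616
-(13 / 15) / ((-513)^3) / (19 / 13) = 169 / 38476623645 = 0.00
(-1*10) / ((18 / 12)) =-20 / 3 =-6.67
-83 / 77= -1.08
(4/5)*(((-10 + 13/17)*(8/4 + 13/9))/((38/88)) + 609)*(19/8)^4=2134815737/156672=13626.02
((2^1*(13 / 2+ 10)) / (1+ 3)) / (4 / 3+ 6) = 9 / 8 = 1.12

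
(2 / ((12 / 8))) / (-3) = -4 / 9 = -0.44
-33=-33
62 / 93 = 2 / 3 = 0.67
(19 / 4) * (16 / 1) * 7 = 532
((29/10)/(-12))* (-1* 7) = 203/120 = 1.69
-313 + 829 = 516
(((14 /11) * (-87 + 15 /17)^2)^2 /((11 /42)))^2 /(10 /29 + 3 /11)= 41470315095337244990537672819736576 /221320184191206727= 187377013293597747.79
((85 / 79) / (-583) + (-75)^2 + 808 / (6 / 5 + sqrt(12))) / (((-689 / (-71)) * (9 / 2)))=717100 * sqrt(3) / 204633 + 36187517140 / 285599457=132.78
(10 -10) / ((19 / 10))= 0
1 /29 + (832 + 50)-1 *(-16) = 898.03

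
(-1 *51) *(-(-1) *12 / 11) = -612 / 11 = -55.64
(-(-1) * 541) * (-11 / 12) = -5951 / 12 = -495.92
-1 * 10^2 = -100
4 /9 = 0.44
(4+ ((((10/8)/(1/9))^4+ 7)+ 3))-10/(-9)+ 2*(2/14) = 258587695/16128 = 16033.46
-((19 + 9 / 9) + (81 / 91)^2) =-172181 / 8281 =-20.79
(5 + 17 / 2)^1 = 27 / 2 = 13.50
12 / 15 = 4 / 5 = 0.80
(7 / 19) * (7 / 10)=49 / 190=0.26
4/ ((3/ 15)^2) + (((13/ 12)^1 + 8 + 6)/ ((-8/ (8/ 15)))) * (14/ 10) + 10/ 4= 90983/ 900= 101.09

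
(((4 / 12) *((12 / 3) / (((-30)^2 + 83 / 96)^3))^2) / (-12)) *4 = -1391569403904 / 418393066035180297523152104569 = -0.00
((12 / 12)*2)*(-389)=-778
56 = 56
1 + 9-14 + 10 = 6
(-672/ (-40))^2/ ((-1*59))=-7056/ 1475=-4.78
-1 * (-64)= 64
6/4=1.50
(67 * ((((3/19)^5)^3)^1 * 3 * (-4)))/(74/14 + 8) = -26918549532/470614937926118747269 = -0.00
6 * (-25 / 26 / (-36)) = 25 / 156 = 0.16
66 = 66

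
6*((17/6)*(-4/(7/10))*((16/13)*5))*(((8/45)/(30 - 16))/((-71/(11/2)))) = 239360/407043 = 0.59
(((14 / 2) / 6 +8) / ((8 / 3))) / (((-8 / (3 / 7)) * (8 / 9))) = -1485 / 7168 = -0.21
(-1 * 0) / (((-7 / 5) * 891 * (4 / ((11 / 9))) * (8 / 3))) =0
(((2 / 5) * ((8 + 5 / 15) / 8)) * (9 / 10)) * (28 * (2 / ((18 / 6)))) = 7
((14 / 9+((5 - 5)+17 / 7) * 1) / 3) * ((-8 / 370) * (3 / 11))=-1004 / 128205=-0.01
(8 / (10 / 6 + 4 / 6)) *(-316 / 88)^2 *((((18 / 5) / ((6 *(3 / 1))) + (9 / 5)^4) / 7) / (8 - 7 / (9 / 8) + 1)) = 2253275604 / 92640625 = 24.32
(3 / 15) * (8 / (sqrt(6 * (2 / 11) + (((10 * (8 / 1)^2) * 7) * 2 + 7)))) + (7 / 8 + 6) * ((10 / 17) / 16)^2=1375 / 147968 + 8 * sqrt(120571) / 164415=0.03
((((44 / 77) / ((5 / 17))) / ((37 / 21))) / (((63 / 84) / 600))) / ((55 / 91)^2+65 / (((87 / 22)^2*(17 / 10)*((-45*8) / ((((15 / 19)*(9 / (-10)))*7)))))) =88107463551744 / 39858108697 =2210.53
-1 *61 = -61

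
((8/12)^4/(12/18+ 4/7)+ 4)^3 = 71.97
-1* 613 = -613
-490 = -490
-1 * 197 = -197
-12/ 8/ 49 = -3/ 98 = -0.03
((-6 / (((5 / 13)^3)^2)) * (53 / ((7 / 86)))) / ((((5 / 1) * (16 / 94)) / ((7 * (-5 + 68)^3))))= -387833393285680797 / 156250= -2482133717028.36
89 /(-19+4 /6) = -267 /55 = -4.85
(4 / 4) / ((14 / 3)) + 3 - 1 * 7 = -53 / 14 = -3.79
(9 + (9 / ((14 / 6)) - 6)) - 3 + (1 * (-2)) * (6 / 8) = 33 / 14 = 2.36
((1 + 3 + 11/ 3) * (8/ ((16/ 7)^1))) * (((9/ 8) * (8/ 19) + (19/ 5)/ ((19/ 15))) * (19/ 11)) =161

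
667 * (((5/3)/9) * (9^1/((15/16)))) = 10672/9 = 1185.78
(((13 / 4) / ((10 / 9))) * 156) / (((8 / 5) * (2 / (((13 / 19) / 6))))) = 19773 / 1216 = 16.26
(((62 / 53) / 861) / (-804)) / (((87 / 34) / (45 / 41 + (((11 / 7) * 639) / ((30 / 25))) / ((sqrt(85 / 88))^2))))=-43731979 / 76340495259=-0.00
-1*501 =-501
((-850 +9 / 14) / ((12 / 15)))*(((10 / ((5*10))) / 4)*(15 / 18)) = -59455 / 1344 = -44.24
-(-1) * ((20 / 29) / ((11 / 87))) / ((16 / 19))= 6.48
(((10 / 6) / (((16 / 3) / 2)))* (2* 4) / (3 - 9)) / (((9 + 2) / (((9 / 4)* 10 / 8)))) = -75 / 352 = -0.21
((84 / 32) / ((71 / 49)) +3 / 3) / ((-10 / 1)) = -1597 / 5680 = -0.28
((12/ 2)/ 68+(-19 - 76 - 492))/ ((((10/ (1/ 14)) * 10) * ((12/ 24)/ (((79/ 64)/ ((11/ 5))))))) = -315289/ 670208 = -0.47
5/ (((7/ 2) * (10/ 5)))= 5/ 7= 0.71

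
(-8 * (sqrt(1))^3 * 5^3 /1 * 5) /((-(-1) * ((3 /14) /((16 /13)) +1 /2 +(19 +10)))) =-1120000 /6647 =-168.50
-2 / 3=-0.67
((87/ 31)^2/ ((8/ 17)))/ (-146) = -128673/ 1122448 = -0.11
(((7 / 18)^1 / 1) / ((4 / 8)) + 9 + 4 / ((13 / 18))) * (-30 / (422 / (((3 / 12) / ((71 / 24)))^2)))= -107520 / 13827463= -0.01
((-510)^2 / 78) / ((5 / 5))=3334.62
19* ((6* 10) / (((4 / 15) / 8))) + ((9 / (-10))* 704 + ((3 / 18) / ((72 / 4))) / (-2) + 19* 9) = 36436387 / 1080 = 33737.40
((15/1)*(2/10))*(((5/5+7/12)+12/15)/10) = 143/200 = 0.72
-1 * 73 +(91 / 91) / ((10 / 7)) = -723 / 10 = -72.30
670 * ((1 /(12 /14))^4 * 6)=804335 /108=7447.55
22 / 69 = 0.32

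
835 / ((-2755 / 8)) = -1336 / 551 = -2.42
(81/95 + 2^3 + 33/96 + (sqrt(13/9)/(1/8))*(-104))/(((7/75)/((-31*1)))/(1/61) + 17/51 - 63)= -4333335/29615072 + 644800*sqrt(13)/146127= 15.76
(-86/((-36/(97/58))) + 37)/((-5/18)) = -42799/290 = -147.58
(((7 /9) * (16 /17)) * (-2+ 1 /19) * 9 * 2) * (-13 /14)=7696 /323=23.83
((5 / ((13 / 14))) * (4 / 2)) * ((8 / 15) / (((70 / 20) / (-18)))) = -384 / 13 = -29.54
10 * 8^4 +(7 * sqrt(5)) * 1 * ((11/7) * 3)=33 * sqrt(5) +40960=41033.79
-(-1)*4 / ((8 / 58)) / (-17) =-29 / 17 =-1.71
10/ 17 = 0.59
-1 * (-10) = 10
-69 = -69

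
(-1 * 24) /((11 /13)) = -312 /11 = -28.36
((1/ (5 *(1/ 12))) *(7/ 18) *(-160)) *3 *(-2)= 896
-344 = -344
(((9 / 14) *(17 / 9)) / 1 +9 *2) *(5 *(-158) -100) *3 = -359115 / 7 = -51302.14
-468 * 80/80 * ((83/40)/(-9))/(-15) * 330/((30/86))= -510367/75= -6804.89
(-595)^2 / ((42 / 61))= 3085075 / 6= 514179.17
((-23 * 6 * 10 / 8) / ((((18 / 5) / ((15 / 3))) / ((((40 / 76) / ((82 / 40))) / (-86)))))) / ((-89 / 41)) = -71875 / 218139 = -0.33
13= 13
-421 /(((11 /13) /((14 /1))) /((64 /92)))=-1225952 /253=-4845.66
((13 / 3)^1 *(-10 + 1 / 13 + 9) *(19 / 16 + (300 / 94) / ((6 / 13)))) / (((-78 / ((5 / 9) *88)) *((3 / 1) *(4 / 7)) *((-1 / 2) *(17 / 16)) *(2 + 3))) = -417032 / 93483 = -4.46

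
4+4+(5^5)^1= 3133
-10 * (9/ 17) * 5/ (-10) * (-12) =-540/ 17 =-31.76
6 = 6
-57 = -57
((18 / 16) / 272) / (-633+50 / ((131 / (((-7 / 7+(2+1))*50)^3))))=1179 / 108619559552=0.00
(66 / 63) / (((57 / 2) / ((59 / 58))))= 0.04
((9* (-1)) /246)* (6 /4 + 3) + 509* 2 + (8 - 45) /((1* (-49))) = 8185393 /8036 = 1018.59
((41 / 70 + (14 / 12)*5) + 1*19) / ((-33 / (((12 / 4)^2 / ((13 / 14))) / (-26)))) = 2669 / 9295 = 0.29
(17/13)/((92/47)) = 799/1196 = 0.67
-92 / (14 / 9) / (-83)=414 / 581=0.71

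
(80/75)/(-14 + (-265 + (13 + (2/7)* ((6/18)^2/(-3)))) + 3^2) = -1008/242875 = -0.00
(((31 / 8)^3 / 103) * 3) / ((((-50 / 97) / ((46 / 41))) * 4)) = -199391163 / 216217600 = -0.92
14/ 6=7/ 3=2.33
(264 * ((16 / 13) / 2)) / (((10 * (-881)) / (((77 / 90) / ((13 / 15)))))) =-0.02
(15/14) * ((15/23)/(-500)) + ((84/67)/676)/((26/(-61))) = -0.01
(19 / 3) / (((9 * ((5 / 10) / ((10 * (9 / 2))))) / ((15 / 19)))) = 50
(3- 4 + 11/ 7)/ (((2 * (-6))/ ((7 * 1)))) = -1/ 3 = -0.33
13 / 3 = 4.33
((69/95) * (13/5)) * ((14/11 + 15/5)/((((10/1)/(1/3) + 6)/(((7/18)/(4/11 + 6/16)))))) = 7567/64125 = 0.12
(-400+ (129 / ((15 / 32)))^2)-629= 1867651 / 25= 74706.04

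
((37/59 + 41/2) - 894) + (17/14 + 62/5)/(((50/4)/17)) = -88212407/103250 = -854.36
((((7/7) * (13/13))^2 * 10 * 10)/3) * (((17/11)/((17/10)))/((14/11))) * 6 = 1000/7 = 142.86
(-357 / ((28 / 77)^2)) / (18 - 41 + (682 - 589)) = -6171 / 160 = -38.57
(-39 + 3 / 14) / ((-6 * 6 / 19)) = 3439 / 168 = 20.47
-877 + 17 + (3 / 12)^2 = -13759 / 16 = -859.94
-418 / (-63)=418 / 63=6.63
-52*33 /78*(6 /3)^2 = -88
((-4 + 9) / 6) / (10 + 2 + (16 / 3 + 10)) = 5 / 164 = 0.03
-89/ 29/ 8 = -89/ 232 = -0.38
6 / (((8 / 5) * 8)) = 0.47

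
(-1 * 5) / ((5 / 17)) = -17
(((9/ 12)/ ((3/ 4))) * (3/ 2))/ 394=3/ 788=0.00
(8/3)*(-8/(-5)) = 64/15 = 4.27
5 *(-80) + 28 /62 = -12386 /31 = -399.55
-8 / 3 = -2.67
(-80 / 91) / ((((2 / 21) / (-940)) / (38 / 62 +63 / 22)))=133724400 / 4433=30165.67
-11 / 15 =-0.73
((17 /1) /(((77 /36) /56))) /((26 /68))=166464 /143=1164.08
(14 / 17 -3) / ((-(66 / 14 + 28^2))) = 259 / 93857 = 0.00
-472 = -472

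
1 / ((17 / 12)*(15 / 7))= 28 / 85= 0.33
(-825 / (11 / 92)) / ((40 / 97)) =-16732.50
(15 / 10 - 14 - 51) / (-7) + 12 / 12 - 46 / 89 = 9.55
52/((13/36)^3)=186624/169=1104.28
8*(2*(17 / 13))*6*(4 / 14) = 3264 / 91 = 35.87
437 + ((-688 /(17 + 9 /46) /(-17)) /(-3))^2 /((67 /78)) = 15908886730637 /36345183609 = 437.72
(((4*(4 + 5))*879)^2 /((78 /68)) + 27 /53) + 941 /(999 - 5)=597864365200699 /684866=872965463.61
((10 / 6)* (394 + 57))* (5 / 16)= 11275 / 48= 234.90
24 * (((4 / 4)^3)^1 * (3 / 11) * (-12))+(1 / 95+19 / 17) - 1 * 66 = -2547808 / 17765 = -143.42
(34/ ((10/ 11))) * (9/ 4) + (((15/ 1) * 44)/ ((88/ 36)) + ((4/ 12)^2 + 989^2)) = 978475.26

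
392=392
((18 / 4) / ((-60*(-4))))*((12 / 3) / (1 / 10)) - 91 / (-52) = 5 / 2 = 2.50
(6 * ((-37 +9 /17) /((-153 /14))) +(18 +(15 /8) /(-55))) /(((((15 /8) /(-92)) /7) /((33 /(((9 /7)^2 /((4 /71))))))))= -365848525168 /24930585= -14674.69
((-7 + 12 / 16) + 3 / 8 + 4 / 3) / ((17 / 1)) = -109 / 408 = -0.27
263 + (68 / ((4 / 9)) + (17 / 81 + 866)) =103859 / 81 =1282.21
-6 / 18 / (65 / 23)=-23 / 195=-0.12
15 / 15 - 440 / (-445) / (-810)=36001 / 36045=1.00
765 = 765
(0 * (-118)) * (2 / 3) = 0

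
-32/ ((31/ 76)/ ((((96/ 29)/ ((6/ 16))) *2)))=-1245184/ 899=-1385.08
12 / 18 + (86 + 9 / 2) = 547 / 6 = 91.17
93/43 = 2.16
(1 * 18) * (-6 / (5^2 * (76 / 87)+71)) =-1.16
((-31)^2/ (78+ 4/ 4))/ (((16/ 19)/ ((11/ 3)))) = 200849/ 3792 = 52.97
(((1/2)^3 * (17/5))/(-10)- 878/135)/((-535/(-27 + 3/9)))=-70699/216675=-0.33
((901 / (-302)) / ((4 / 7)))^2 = 27.26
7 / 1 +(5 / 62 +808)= 50535 / 62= 815.08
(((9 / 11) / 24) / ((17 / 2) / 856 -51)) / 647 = -642 / 621278515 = -0.00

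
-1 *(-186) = 186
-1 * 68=-68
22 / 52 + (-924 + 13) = -23675 / 26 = -910.58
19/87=0.22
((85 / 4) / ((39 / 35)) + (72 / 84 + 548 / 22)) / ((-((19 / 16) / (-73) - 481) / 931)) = 2988036292 / 34431969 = 86.78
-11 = -11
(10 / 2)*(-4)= -20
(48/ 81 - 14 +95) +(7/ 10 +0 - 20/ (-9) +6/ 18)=22909/ 270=84.85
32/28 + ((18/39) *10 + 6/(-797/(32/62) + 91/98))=30169876/5242965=5.75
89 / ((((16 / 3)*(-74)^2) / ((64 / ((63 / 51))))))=1513 / 9583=0.16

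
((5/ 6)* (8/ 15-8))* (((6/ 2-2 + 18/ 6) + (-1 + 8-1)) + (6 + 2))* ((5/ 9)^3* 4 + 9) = -790832/ 729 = -1084.82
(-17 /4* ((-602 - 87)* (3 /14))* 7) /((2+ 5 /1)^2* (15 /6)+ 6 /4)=35139 /992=35.42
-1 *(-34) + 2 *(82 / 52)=483 / 13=37.15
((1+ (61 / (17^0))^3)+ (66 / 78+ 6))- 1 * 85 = 2949750 / 13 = 226903.85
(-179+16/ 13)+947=769.23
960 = 960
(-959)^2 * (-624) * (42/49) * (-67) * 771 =25409972506464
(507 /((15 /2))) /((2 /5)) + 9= 178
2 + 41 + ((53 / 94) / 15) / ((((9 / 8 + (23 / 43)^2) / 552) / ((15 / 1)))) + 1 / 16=263.62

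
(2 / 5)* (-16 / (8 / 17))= -13.60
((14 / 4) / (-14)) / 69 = -0.00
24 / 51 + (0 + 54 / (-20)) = -379 / 170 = -2.23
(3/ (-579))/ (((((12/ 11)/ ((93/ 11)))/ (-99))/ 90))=138105/ 386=357.78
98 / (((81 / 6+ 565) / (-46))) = -9016 / 1157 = -7.79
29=29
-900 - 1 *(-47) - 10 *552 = -6373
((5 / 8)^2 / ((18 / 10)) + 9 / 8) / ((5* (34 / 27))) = 2319 / 10880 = 0.21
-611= -611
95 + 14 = 109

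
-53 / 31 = -1.71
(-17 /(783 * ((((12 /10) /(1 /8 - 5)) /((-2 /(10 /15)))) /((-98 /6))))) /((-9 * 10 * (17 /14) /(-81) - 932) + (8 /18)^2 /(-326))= -185338335 /39909444112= -0.00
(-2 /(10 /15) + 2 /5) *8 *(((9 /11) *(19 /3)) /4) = -26.95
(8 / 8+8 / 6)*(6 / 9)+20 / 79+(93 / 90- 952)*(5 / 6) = -749549 / 948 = -790.66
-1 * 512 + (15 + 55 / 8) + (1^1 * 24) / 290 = -568449 / 1160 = -490.04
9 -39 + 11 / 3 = -79 / 3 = -26.33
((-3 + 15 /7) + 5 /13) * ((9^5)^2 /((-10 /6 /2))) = 899590375458 /455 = 1977121704.30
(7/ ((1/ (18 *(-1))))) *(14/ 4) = -441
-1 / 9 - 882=-7939 / 9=-882.11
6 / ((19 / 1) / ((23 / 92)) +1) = 6 / 77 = 0.08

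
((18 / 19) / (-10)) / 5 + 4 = 1891 / 475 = 3.98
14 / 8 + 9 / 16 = 37 / 16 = 2.31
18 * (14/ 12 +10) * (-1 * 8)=-1608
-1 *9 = -9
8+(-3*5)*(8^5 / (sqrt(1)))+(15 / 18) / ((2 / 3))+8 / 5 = -9830183 / 20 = -491509.15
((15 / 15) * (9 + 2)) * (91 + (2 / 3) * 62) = 1455.67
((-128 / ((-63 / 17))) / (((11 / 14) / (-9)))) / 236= -1088 / 649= -1.68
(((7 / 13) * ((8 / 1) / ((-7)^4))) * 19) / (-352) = -19 / 196196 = -0.00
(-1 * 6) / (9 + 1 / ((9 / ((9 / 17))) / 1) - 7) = -102 / 35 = -2.91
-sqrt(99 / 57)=-sqrt(627) / 19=-1.32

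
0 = 0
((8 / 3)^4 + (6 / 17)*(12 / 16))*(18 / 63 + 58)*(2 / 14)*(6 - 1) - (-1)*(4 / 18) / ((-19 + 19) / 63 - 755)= 43140694 / 20385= 2116.30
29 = 29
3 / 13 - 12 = -153 / 13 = -11.77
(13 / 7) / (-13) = -1 / 7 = -0.14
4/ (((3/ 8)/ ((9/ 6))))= 16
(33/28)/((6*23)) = 11/1288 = 0.01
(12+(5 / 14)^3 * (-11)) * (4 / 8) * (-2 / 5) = -2.30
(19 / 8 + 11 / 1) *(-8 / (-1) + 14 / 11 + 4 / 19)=106037 / 836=126.84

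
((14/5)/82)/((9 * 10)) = 7/18450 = 0.00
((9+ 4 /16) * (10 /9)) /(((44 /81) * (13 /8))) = 1665 /143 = 11.64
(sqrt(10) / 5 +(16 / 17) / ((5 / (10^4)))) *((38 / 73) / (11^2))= 38 *sqrt(10) / 44165 +1216000 / 150161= 8.10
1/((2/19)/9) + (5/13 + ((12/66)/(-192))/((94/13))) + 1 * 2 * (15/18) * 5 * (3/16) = 112844387/1290432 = 87.45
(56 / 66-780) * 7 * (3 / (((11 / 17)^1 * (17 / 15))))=-2699760 / 121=-22312.07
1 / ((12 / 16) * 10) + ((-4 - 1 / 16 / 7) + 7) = 5249 / 1680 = 3.12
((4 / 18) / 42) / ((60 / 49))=7 / 1620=0.00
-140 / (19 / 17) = -2380 / 19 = -125.26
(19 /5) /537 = 0.01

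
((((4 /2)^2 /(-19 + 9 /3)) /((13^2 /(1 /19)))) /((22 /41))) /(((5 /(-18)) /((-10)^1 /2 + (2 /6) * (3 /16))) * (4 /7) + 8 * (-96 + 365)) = -204057 /3026490905152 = -0.00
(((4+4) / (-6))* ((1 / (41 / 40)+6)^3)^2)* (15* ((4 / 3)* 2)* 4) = -350248410269655040 / 14250312723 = -24578296.43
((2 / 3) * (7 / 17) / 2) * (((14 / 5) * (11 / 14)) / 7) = 11 / 255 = 0.04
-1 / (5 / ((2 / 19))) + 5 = 473 / 95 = 4.98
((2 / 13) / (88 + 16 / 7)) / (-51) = -7 / 209508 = -0.00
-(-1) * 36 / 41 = 36 / 41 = 0.88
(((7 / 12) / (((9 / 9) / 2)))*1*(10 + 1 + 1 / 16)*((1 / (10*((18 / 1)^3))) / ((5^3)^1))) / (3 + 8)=413 / 2566080000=0.00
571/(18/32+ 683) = 9136/10937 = 0.84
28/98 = 2/7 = 0.29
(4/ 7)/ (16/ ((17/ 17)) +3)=4/ 133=0.03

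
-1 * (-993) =993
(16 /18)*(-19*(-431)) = 65512 /9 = 7279.11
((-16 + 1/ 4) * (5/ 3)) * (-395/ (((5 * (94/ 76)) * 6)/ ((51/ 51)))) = 52535/ 188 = 279.44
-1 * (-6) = 6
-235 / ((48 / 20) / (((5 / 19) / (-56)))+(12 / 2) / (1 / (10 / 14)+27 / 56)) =3096125 / 6686736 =0.46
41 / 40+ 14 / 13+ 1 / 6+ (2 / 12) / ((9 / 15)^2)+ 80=1161551 / 14040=82.73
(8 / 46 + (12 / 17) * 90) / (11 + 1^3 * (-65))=-12454 / 10557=-1.18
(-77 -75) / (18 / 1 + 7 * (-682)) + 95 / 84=116147 / 99876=1.16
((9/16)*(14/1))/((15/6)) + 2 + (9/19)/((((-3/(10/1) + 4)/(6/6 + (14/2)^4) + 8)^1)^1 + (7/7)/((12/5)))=150014789/28814260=5.21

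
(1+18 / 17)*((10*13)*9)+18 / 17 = 40968 / 17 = 2409.88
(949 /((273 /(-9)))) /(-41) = 219 /287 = 0.76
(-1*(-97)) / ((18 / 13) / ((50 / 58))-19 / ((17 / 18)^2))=-9110725 / 1849842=-4.93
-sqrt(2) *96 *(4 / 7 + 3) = -2400 *sqrt(2) / 7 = -484.87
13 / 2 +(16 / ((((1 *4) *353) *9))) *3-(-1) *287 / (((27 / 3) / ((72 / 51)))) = 1855151 / 36006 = 51.52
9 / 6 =3 / 2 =1.50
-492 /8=-123 /2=-61.50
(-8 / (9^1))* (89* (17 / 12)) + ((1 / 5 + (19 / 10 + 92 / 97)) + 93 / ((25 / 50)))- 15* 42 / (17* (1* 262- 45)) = 1060053293 / 13802130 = 76.80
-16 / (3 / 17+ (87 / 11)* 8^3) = -2992 / 757281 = -0.00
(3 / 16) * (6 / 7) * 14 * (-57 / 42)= -171 / 56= -3.05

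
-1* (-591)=591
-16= -16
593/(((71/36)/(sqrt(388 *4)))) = 85392 *sqrt(97)/71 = 11845.26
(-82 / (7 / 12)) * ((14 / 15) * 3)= -1968 / 5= -393.60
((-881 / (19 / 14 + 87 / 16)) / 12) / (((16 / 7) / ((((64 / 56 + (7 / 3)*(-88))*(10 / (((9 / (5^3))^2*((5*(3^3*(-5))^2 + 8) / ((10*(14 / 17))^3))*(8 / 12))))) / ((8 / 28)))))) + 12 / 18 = 708627020406062854 / 11828109094281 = 59910.42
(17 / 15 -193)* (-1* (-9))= -8634 / 5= -1726.80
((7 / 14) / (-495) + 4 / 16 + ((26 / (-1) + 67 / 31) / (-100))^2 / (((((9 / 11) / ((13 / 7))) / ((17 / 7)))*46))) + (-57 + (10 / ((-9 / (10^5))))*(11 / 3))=-407464.15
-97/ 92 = -1.05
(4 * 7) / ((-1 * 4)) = -7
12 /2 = 6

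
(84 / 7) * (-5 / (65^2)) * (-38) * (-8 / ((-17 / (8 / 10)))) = 14592 / 71825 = 0.20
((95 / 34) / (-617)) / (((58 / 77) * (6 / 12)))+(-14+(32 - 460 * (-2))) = 570636241 / 608362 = 937.99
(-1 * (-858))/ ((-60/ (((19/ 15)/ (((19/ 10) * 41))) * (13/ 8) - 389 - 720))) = 15604589/ 984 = 15858.32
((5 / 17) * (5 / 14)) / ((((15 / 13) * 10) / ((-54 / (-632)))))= 117 / 150416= 0.00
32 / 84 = 8 / 21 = 0.38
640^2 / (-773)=-409600 / 773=-529.88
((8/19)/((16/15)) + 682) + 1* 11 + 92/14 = 186191/266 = 699.97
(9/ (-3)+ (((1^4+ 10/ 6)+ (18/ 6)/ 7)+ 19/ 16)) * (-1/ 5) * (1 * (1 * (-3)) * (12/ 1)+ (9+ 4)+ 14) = 2.31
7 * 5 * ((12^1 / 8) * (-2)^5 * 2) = -3360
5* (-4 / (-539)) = 20 / 539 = 0.04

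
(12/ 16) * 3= 9/ 4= 2.25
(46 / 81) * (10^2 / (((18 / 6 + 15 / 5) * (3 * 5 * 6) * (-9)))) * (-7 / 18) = 805 / 177147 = 0.00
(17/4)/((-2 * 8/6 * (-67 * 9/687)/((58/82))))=112897/87904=1.28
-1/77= -0.01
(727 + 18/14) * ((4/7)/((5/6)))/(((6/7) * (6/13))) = 132548/105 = 1262.36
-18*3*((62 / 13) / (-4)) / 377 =837 / 4901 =0.17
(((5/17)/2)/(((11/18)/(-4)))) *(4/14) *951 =-261.54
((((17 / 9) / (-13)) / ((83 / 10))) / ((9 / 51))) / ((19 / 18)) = -0.09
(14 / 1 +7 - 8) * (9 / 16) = 117 / 16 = 7.31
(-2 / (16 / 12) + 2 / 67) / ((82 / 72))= -3546 / 2747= -1.29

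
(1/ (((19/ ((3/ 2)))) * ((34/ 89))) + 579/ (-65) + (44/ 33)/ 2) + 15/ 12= -854627/ 125970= -6.78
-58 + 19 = -39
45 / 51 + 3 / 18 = 107 / 102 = 1.05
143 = 143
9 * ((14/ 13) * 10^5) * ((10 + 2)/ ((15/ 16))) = 161280000/ 13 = 12406153.85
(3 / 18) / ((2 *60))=1 / 720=0.00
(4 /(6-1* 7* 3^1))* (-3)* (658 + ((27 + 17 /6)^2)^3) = 32894144144569 /58320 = 564028534.71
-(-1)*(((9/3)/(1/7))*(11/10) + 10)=331/10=33.10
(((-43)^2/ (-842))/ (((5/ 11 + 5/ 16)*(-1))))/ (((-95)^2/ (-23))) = -3742376/ 512935875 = -0.01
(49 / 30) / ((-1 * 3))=-49 / 90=-0.54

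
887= 887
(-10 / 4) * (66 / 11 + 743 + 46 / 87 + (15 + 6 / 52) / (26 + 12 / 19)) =-4292696165 / 2289144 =-1875.24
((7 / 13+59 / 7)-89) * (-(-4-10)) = -14566 / 13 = -1120.46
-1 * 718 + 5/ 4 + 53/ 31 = -715.04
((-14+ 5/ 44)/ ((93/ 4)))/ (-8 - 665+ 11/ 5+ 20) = 3055/ 3328842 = 0.00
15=15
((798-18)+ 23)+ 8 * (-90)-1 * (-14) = 97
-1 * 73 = -73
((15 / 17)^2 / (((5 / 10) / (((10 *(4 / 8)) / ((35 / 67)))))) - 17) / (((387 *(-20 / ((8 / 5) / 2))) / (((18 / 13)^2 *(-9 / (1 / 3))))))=-4122252 / 367528525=-0.01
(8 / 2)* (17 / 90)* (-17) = -578 / 45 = -12.84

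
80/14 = 40/7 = 5.71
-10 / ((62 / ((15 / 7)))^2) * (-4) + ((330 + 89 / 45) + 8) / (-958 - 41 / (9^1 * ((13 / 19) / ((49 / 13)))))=-104928068009 / 352058318605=-0.30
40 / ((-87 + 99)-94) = -20 / 41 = -0.49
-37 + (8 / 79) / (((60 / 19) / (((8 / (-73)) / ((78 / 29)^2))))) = -4868305801 / 131574105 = -37.00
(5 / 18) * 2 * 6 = 10 / 3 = 3.33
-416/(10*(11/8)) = -1664/55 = -30.25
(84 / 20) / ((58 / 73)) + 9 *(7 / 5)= 5187 / 290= 17.89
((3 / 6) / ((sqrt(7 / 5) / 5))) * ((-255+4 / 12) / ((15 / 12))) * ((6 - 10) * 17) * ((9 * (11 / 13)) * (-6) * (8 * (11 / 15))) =-603474432 * sqrt(35) / 455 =-7846599.75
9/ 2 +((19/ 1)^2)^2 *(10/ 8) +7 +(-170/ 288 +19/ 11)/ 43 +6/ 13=144252504049/ 885456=162913.24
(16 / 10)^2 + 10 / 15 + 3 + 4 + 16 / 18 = 2501 / 225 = 11.12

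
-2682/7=-383.14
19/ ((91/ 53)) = 1007/ 91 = 11.07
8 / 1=8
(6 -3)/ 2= 3/ 2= 1.50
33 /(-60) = -11 /20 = -0.55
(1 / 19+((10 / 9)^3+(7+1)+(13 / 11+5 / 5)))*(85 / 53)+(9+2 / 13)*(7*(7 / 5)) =56856129298 / 524883645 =108.32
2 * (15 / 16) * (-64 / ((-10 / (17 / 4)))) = 51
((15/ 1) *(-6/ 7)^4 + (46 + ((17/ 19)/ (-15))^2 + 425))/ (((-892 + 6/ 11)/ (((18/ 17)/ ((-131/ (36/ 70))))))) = 18500071563072/ 8281128529223375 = 0.00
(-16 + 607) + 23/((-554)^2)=181387379/306916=591.00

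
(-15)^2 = 225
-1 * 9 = -9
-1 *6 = -6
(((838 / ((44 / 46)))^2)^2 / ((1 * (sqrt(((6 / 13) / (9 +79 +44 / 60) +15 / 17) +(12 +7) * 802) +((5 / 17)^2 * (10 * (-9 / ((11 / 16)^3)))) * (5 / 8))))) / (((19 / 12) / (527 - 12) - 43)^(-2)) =3660836812839350008463841271931200 / 3370371106442472859661 +2992030087416776449225254885713 * sqrt(10897040185603) / 1103030543926627481343600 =10040503832405.99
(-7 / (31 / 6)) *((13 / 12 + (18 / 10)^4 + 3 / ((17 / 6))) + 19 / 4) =-7760179 / 329375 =-23.56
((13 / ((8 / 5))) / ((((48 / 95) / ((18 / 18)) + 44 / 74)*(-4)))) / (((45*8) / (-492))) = 1873495 / 742272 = 2.52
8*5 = 40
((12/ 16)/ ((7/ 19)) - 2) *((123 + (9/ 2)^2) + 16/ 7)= 4075/ 784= 5.20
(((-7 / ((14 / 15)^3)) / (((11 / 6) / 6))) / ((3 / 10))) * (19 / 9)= -106875 / 539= -198.28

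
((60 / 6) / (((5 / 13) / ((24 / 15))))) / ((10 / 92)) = 9568 / 25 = 382.72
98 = 98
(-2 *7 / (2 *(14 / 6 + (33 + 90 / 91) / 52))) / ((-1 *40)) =24843 / 424030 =0.06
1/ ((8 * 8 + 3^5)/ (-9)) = -9/ 307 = -0.03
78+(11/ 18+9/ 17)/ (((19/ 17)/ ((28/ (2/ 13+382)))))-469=-166050965/ 424764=-390.93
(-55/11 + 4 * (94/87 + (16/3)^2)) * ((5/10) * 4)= 59038/261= 226.20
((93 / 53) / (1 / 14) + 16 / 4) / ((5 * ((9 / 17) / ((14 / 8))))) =90083 / 4770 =18.89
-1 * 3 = -3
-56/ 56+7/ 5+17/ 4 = 93/ 20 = 4.65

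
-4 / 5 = -0.80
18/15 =6/5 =1.20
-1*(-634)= 634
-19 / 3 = -6.33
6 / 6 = 1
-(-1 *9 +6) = 3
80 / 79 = 1.01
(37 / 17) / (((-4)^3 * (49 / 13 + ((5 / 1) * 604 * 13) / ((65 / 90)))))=-481 / 768921152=-0.00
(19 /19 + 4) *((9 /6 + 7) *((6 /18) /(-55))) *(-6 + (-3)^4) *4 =-850 /11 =-77.27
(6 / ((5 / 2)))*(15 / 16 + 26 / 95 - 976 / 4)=-1107117 / 1900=-582.69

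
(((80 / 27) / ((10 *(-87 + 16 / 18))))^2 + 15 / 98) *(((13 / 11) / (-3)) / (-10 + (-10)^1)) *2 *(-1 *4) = -0.02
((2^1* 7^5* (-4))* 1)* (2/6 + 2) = -941192/3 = -313730.67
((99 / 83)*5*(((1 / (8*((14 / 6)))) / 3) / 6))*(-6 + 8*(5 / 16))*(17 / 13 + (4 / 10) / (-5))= -13167 / 172640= -0.08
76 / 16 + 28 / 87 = 1765 / 348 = 5.07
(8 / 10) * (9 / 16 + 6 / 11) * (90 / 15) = 117 / 22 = 5.32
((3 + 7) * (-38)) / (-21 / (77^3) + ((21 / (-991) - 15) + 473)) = -2456017102 / 2960009671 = -0.83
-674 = -674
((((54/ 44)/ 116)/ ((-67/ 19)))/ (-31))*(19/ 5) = 9747/ 26502520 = 0.00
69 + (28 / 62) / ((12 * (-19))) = 243839 / 3534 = 69.00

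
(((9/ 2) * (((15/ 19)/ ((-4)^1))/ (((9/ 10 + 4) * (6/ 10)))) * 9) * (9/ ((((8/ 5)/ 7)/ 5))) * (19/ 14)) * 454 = -517134375/ 1568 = -329805.09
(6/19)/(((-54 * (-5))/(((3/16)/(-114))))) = -1/519840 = -0.00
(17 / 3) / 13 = 17 / 39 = 0.44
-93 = -93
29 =29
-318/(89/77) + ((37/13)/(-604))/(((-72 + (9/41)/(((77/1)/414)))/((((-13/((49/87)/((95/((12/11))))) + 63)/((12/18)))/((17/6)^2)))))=-19326302881469397/70239713822096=-275.15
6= 6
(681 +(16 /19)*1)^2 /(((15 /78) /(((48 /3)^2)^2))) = 57195005870080 /361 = 158434919307.70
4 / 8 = 1 / 2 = 0.50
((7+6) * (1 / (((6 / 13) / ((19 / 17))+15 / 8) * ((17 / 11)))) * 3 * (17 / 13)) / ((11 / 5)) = 9880 / 1507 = 6.56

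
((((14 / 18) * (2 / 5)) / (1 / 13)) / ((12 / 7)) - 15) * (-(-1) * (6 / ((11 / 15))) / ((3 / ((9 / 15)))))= -3413 / 165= -20.68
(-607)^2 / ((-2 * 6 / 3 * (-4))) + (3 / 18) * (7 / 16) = 2210701 / 96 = 23028.14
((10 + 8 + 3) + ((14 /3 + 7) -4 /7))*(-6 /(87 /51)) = -22916 /203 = -112.89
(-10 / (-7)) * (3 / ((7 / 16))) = 480 / 49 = 9.80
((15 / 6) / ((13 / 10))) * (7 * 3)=40.38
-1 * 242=-242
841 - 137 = 704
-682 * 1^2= -682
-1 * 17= -17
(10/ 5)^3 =8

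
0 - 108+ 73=-35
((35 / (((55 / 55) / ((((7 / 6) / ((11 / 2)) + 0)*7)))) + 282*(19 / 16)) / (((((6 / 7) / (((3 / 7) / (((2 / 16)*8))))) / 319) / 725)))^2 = 4610554479927030625 / 2304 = 2001108715246107.04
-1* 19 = -19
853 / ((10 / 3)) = 2559 / 10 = 255.90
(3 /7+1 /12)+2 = 211 /84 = 2.51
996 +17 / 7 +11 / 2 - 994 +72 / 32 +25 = 1041 / 28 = 37.18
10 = 10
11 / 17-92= -1553 / 17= -91.35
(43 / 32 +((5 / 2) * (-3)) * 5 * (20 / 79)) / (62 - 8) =-20603 / 136512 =-0.15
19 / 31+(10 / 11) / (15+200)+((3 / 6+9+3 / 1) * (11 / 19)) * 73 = 294703587 / 557194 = 528.91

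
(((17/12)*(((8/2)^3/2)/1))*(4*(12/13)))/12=544/39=13.95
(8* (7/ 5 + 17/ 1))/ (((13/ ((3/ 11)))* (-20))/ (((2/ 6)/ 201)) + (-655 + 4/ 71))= -52256/ 204307805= -0.00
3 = 3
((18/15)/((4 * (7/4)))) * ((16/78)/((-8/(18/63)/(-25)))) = 20/637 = 0.03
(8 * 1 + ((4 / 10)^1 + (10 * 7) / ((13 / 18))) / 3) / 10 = 3943 / 975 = 4.04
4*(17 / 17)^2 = 4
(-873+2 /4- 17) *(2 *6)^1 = -10674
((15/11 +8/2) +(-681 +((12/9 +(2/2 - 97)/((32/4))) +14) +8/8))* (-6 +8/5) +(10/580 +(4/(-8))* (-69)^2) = 249364/435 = 573.25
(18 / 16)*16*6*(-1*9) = -972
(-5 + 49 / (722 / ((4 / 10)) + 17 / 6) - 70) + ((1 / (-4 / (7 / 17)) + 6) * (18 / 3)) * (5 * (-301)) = -19666306059 / 368798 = -53325.41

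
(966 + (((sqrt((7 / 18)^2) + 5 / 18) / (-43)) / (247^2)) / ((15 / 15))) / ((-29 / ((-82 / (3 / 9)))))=8194.34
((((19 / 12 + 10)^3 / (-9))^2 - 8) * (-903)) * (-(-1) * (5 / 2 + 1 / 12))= -67282243857781099 / 967458816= -69545331.28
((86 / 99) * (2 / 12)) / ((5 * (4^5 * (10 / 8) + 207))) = 43 / 2208195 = 0.00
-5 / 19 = -0.26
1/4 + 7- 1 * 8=-3/4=-0.75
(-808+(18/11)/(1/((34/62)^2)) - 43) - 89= -9931538/10571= -939.51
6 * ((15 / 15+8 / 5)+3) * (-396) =-66528 / 5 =-13305.60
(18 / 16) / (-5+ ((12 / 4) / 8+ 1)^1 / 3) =-27 / 109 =-0.25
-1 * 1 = -1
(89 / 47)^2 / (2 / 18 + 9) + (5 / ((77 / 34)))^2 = 5657560681 / 1073967202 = 5.27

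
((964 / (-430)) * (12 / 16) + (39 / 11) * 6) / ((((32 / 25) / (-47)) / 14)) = -152437215 / 15136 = -10071.17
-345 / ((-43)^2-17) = -0.19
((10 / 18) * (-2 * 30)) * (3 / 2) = -50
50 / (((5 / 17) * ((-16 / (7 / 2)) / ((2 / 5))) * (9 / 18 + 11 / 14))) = -833 / 72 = -11.57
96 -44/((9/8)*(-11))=896/9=99.56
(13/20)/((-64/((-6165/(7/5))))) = 80145/1792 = 44.72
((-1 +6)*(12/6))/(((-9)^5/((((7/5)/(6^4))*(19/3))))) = -133/114791256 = -0.00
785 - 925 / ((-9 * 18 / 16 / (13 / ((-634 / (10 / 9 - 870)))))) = 557550005 / 231093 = 2412.67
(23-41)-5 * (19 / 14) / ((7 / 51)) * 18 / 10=-10485 / 98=-106.99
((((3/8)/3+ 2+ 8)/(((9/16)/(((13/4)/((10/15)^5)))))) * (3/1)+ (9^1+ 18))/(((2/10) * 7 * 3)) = 145035/448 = 323.74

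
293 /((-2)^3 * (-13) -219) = -293 /115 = -2.55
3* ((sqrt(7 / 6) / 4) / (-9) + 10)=30 - sqrt(42) / 72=29.91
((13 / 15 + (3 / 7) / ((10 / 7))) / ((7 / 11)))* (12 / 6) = 11 / 3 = 3.67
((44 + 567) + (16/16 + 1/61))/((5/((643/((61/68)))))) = 87737.06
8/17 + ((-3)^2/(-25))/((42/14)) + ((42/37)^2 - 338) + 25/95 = -3715451086/11054675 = -336.10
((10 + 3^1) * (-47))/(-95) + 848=81171/95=854.43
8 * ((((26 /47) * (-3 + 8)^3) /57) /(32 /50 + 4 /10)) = 25000 /2679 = 9.33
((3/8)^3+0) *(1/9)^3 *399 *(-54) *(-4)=6.23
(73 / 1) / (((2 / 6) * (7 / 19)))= 594.43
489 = 489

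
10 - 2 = 8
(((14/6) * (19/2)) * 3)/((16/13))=1729/32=54.03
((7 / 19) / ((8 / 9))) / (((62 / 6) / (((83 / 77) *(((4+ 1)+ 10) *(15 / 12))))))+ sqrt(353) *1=168075 / 207328+ sqrt(353)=19.60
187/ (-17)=-11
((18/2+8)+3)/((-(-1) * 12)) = 5/3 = 1.67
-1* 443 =-443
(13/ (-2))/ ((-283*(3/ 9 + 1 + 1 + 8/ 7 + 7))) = 273/ 124520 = 0.00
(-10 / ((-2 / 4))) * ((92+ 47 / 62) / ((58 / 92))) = 2645460 / 899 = 2942.67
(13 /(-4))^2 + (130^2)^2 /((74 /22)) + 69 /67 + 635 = 3367938766439 /39664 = 84911727.67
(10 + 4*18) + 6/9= 82.67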